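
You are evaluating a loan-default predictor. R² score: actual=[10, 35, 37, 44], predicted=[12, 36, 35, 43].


ȳ = 31.5
SS_res = Σ(y-ŷ)² = 10
SS_tot = Σ(y-ȳ)² = 661
R² = 1 - SS_res/SS_tot = 1 - 0.0151 = 0.9849

0.9849


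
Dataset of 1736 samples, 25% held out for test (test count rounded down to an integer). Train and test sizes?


Test = ⌊1736·25/100⌋ = 434
Train = 1736 - 434 = 1302

Train: 1302, Test: 434


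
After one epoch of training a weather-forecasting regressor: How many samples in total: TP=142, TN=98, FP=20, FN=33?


Total = TP + TN + FP + FN
= 142 + 98 + 20 + 33
= 293
(Predicted positive: 162, predicted negative: 131)

293


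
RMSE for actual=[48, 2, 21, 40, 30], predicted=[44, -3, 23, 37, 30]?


MSE = 54/5 = 10.8
RMSE = √(54/5) = 3.2863

3.2863


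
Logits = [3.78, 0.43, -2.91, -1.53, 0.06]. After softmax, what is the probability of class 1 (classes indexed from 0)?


Exponentials: e^3.78=43.816, e^0.43=1.5373, e^-2.91=0.0545, e^-1.53=0.2165, e^0.06=1.0618
Sum = 46.6861
Softmax = [0.9385, 0.0329, 0.0012, 0.0046, 0.0227]
p[1] = 1.5373/46.6861 = 0.0329

0.0329


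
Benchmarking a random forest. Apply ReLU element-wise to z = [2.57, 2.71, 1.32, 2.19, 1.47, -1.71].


ReLU(2.57) = max(0, 2.57) = 2.57
ReLU(2.71) = max(0, 2.71) = 2.71
ReLU(1.32) = max(0, 1.32) = 1.32
ReLU(2.19) = max(0, 2.19) = 2.19
ReLU(1.47) = max(0, 1.47) = 1.47
ReLU(-1.71) = max(0, -1.71) = 0.0
result = [2.57, 2.71, 1.32, 2.19, 1.47, 0.0]

[2.57, 2.71, 1.32, 2.19, 1.47, 0.0]


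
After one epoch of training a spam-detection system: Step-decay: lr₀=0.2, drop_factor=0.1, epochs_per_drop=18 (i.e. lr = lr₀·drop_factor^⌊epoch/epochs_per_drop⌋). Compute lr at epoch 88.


n_drops = ⌊88/18⌋ = 4
lr = 0.2·0.1^4 = 0.2·0.0001 = 0.00002

0.00002


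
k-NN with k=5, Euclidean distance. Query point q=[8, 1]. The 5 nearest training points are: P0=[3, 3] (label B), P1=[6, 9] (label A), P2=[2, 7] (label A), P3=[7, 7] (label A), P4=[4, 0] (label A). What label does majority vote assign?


d(q,P0) = 5.3852  (label B)
d(q,P1) = 8.2462  (label A)
d(q,P2) = 8.4853  (label A)
d(q,P3) = 6.0828  (label A)
d(q,P4) = 4.1231  (label A)
Votes: A=4, B=1
Majority → A

A


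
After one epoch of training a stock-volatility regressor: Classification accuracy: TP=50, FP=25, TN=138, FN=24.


Accuracy = (TP+TN)/(TP+TN+FP+FN)
= (50+138)/(237)
= 188/237 = 79.32%

79.32%


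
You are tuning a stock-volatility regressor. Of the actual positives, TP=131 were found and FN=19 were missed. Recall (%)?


Recall = TP/(TP+FN)
= 131/(131+19)
= 131/150 = 87.33%

87.33%


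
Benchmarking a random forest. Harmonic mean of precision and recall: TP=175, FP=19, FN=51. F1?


Precision = 175/194 = 0.9021
Recall = 175/226 = 0.7743
F1 = 2·P·R/(P+R) = 2·TP/(2·TP+FP+FN) = 350/(350+19+51) = 350/420 = 0.8333

0.8333


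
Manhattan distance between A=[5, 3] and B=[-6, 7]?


d = |5+ 6| + |3-7|
  = 11 + 4
  = 15

15


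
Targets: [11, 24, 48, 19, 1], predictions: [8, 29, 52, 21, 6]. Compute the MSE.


Squared errors: (11-8)²=9, (24-29)²=25, (48-52)²=16, (19-21)²=4, (1-6)²=25
Sum = 79
MSE = 79/5 = 79/5

79/5


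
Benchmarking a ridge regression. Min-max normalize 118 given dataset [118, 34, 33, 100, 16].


min=16, max=118
(118-16)/(118-16) = 102/102 = 1.0

1.0


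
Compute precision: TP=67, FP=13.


Precision = TP/(TP+FP)
= 67/(67+13)
= 67/80 = 83.75%

83.75%


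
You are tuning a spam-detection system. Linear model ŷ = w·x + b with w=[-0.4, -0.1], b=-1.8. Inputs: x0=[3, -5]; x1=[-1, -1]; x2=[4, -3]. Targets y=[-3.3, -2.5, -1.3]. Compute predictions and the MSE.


ŷ0 = (-0.4)·(3) + (-0.1)·(-5) - 1.8 = -2.5
ŷ1 = (-0.4)·(-1) + (-0.1)·(-1) - 1.8 = -1.3
ŷ2 = (-0.4)·(4) + (-0.1)·(-3) - 1.8 = -3.1
errors² = [0.64, 1.44, 3.24]
MSE = 5.3200/3 = 1.7733

1.7733


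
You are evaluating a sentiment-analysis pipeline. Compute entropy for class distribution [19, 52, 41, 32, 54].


Probabilities: [19/198, 52/198, 41/198, 32/198, 54/198] ≈ [0.096, 0.2626, 0.2071, 0.1616, 0.2727]
H = -((19/198)·log₂(19/198) + (52/198)·log₂(52/198) + (41/198)·log₂(41/198) + (32/198)·log₂(32/198) + (54/198)·log₂(54/198))
  = 2.2377 bits

2.2377 bits


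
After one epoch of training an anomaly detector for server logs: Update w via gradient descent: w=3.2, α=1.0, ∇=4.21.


w_new = w - α·∇
= 3.2 - 1.0·4.21
= 3.2 - 4.21
= -1.01

-1.01


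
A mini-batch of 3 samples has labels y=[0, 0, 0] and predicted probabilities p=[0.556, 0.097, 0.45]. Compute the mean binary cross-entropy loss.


L[0] = -ln(1-0.556) = -ln(0.444) = 0.8119
L[1] = -ln(1-0.097) = -ln(0.903) = 0.102
L[2] = -ln(1-0.45) = -ln(0.55) = 0.5978
mean = (0.8119 + 0.102 + 0.5978)/3 = 0.5039

0.5039


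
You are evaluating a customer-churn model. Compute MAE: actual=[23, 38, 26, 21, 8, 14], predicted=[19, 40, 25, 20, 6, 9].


Absolute errors: |23-19|=4, |38-40|=2, |26-25|=1, |21-20|=1, |8-6|=2, |14-9|=5
Sum = 15
MAE = 15/6 = 5/2

5/2


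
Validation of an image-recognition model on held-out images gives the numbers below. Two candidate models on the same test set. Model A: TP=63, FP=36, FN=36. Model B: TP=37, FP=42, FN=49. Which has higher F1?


Model A: P=63/99=0.6364, R=63/99=0.6364, F1=2PR/(P+R)=2TP/(2TP+FP+FN)=126/198=0.6364
Model B: P=37/79=0.4684, R=37/86=0.4302, F1=2PR/(P+R)=2TP/(2TP+FP+FN)=74/165=0.4485
0.6364 > 0.4485 → Model A

Model A


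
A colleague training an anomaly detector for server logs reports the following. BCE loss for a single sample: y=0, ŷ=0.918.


BCE = -[y·ln(p) + (1-y)·ln(1-p)]
= -0 - 1·ln(1-0.918)
= -ln(0.082) = 2.501

2.501


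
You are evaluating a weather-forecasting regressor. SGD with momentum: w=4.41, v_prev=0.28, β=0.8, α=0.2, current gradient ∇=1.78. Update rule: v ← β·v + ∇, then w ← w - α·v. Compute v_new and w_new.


v_new = 0.8·0.28 + 1.78 = 0.224 + 1.78 = 2.004
w_new = 4.41 - 0.2·2.004 = 4.41 - 0.4008 = 4.0092

v_new=2.004, w_new=4.0092


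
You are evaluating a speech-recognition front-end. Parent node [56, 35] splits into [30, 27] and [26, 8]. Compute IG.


Parent = [56, 35], H_parent = 0.9612
H_left = 0.998 (n=57), H_right = 0.7871 (n=34)
H_children = (57/91)·0.998 + (34/91)·0.7871 = 0.9192
IG = 0.9612 - 0.9192 = 0.042

0.042


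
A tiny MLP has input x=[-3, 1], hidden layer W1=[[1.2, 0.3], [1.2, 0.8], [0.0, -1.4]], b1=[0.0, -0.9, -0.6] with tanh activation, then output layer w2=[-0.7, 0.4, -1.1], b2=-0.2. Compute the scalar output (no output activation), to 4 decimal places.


z1[0] = (1.2)·(-3) + (0.3)·(1) + 0.0 = -3.3
z1[1] = (1.2)·(-3) + (0.8)·(1) - 0.9 = -3.7
z1[2] = (0.0)·(-3) + (-1.4)·(1) - 0.6 = -2.0
h = tanh(z1) = [-0.9973, -0.9988, -0.964]
output = (-0.7)·(-0.9973) + (0.4)·(-0.9988) + (-1.1)·(-0.964) - 0.2 = 1.159

1.159


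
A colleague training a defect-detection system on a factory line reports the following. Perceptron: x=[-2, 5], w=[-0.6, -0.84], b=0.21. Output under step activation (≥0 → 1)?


z = (-2)·(-0.6) + (5)·(-0.84) + 0.21
  = -2.79
step(z) = 0 (z<0)

0


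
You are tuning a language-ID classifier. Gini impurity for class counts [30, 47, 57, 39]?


Probabilities: [30/173, 47/173, 57/173, 39/173] ≈ [0.1734, 0.2717, 0.3295, 0.2254]
Σpᵢ² = (900 + 2209 + 3249 + 1521)/173² = 7879/29929
Gini = 1 - Σpᵢ² = 1 - 7879/29929 = 0.7367

0.7367


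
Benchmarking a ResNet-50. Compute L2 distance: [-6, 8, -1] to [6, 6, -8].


d = √((-6-6)² + (8-6)² + (-1+ 8)²)
  = √(144 + 4 + 49)
  = √197 = 14.0357

14.0357


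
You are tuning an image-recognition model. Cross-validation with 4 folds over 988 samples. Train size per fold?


Fold size = 988/4 = 247
Training per fold = 988 - 247 = 741

741


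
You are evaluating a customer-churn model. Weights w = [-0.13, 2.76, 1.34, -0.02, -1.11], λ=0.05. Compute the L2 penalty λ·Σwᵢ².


‖w‖₂² = (-0.13)² + (2.76)² + (1.34)² + (-0.02)² + (-1.11)²
     = 0.0169 + 7.6176 + 1.7956 + 0.0004 + 1.2321
     = 10.6626
λ·‖w‖₂² = 0.05·10.6626 = 0.53313

0.53313


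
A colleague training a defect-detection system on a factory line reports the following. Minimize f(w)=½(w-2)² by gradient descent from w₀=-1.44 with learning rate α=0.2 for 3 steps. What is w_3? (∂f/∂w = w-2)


step 1: grad = -1.44-2 = -3.44; w = -1.44 - 0.2·(-3.44) = -0.752
step 2: grad = -0.752-2 = -2.752; w = -0.752 - 0.2·(-2.752) = -0.2016
step 3: grad = -0.2016-2 = -2.2016; w = -0.2016 - 0.2·(-2.2016) = 0.23872

0.23872


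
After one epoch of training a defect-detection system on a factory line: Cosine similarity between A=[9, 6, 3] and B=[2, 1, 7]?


A·B = 9·2 + 6·1 + 3·7 = 45
‖A‖ = √126 = 11.225, ‖B‖ = √54 = 7.3485
cos = 45/(√126·√54) = 45/√6804 = 0.5455

0.5455


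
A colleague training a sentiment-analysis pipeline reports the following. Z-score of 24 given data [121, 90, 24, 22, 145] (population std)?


μ = 80.4, σ = 50.0104
z = (24 - 80.4)/50.0104 = -1.1278

-1.1278


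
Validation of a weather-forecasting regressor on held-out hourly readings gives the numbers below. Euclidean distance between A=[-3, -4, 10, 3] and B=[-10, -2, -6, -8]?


d = √((-3+ 10)² + (-4+ 2)² + (10+ 6)² + (3+ 8)²)
  = √(49 + 4 + 256 + 121)
  = √430 = 20.7364

20.7364


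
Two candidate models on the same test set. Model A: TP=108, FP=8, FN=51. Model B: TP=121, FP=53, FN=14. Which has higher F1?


Model A: P=108/116=0.931, R=108/159=0.6792, F1=2PR/(P+R)=2TP/(2TP+FP+FN)=216/275=0.7855
Model B: P=121/174=0.6954, R=121/135=0.8963, F1=2PR/(P+R)=2TP/(2TP+FP+FN)=242/309=0.7832
0.7855 > 0.7832 → Model A

Model A


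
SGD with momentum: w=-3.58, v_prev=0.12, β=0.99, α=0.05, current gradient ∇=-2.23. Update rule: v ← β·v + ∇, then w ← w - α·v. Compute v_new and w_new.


v_new = 0.99·0.12 - 2.23 = 0.1188 - 2.23 = -2.1112
w_new = -3.58 - 0.05·-2.1112 = -3.58 + 0.10556 = -3.47444

v_new=-2.1112, w_new=-3.47444


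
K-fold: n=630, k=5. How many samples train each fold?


Fold size = 630/5 = 126
Training per fold = 630 - 126 = 504

504


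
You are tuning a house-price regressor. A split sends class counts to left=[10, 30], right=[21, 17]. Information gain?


Parent = [31, 47], H_parent = 0.9694
H_left = 0.8113 (n=40), H_right = 0.992 (n=38)
H_children = (40/78)·0.8113 + (38/78)·0.992 = 0.8993
IG = 0.9694 - 0.8993 = 0.0701

0.0701


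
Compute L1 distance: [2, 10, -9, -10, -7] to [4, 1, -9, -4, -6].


d = |2-4| + |10-1| + |-9+ 9| + |-10+ 4| + |-7+ 6|
  = 2 + 9 + 0 + 6 + 1
  = 18

18


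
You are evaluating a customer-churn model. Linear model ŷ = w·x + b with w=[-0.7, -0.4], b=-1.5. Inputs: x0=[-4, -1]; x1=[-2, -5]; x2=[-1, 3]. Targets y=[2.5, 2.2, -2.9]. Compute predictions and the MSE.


ŷ0 = (-0.7)·(-4) + (-0.4)·(-1) - 1.5 = 1.7
ŷ1 = (-0.7)·(-2) + (-0.4)·(-5) - 1.5 = 1.9
ŷ2 = (-0.7)·(-1) + (-0.4)·(3) - 1.5 = -2.0
errors² = [0.64, 0.09, 0.81]
MSE = 1.5400/3 = 0.5133

0.5133


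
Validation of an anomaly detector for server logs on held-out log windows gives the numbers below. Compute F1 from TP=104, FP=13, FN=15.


Precision = 104/117 = 0.8889
Recall = 104/119 = 0.8739
F1 = 2·P·R/(P+R) = 2·TP/(2·TP+FP+FN) = 208/(208+13+15) = 208/236 = 0.8814

0.8814


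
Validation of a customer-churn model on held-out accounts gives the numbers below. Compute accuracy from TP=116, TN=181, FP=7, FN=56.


Accuracy = (TP+TN)/(TP+TN+FP+FN)
= (116+181)/(360)
= 297/360 = 82.5%

82.5%


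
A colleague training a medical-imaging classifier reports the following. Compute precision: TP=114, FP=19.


Precision = TP/(TP+FP)
= 114/(114+19)
= 114/133 = 85.71%

85.71%


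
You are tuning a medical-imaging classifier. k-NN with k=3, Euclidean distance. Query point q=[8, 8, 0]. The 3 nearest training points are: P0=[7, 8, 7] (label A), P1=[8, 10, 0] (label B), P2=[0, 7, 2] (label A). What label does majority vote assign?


d(q,P0) = 7.0711  (label A)
d(q,P1) = 2.0  (label B)
d(q,P2) = 8.3066  (label A)
Votes: A=2, B=1
Majority → A

A


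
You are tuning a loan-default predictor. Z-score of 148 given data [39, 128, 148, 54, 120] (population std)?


μ = 97.8, σ = 43.1296
z = (148 - 97.8)/43.1296 = 1.1639

1.1639


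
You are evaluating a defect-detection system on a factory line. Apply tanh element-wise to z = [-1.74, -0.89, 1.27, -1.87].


tanh(-1.74) = -0.9402
tanh(-0.89) = -0.7114
tanh(1.27) = 0.8538
tanh(-1.87) = -0.9536
result = [-0.9402, -0.7114, 0.8538, -0.9536]

[-0.9402, -0.7114, 0.8538, -0.9536]


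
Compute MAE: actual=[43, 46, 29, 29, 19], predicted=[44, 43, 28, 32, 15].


Absolute errors: |43-44|=1, |46-43|=3, |29-28|=1, |29-32|=3, |19-15|=4
Sum = 12
MAE = 12/5 = 12/5

12/5


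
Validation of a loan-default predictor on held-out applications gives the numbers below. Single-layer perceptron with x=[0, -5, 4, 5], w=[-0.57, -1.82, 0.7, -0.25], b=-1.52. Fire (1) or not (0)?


z = (0)·(-0.57) + (-5)·(-1.82) + (4)·(0.7) + (5)·(-0.25) - 1.52
  = 9.13
step(z) = 1 (z≥0)

1


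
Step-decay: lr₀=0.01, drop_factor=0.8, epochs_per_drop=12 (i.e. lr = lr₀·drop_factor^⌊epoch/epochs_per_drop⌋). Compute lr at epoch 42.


n_drops = ⌊42/12⌋ = 3
lr = 0.01·0.8^3 = 0.01·0.512 = 0.00512

0.00512


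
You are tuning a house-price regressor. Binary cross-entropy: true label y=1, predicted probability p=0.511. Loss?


BCE = -[y·ln(p) + (1-y)·ln(1-p)]
= -1·ln(0.511) - 0
= -ln(0.511) = 0.6714

0.6714


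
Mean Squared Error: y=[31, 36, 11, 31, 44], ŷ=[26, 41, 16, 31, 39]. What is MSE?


Squared errors: (31-26)²=25, (36-41)²=25, (11-16)²=25, (31-31)²=0, (44-39)²=25
Sum = 100
MSE = 100/5 = 20

20


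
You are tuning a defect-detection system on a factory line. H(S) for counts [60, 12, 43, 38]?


Probabilities: [60/153, 12/153, 43/153, 38/153] ≈ [0.3922, 0.0784, 0.281, 0.2484]
H = -((60/153)·log₂(60/153) + (12/153)·log₂(12/153) + (43/153)·log₂(43/153) + (38/153)·log₂(38/153))
  = 1.8314 bits

1.8314 bits


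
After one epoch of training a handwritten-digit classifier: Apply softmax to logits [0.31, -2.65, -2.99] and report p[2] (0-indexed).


Exponentials: e^0.31=1.3634, e^-2.65=0.0707, e^-2.99=0.0503
Sum = 1.4844
Softmax = [0.9185, 0.0476, 0.0339]
p[2] = 0.0503/1.4844 = 0.0339

0.0339


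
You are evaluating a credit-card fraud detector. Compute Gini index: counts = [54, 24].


Probabilities: [54/78, 24/78] ≈ [0.6923, 0.3077]
Σpᵢ² = (2916 + 576)/78² = 3492/6084
Gini = 1 - Σpᵢ² = 1 - 3492/6084 = 0.426

0.426


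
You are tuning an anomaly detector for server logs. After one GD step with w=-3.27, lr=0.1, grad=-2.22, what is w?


w_new = w - α·∇
= -3.27 - 0.1·-2.22
= -3.27 + 0.222
= -3.048

-3.048


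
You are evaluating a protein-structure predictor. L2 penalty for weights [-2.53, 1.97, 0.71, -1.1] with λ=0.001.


‖w‖₂² = (-2.53)² + (1.97)² + (0.71)² + (-1.1)²
     = 6.4009 + 3.8809 + 0.5041 + 1.21
     = 11.9959
λ·‖w‖₂² = 0.001·11.9959 = 0.011996

0.011996


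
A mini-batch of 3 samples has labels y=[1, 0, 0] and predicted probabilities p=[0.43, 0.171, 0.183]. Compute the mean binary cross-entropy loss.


L[0] = -ln(0.43) = 0.844
L[1] = -ln(1-0.171) = -ln(0.829) = 0.1875
L[2] = -ln(1-0.183) = -ln(0.817) = 0.2021
mean = (0.844 + 0.1875 + 0.2021)/3 = 0.4112

0.4112


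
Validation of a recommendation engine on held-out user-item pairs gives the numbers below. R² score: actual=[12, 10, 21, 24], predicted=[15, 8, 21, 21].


ȳ = 16.75
SS_res = Σ(y-ŷ)² = 22
SS_tot = Σ(y-ȳ)² = 138.75
R² = 1 - SS_res/SS_tot = 1 - 0.1586 = 0.8414

0.8414


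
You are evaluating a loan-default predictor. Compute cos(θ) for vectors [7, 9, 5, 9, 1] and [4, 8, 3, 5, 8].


A·B = 7·4 + 9·8 + 5·3 + 9·5 + 1·8 = 168
‖A‖ = √237 = 15.3948, ‖B‖ = √178 = 13.3417
cos = 168/(√237·√178) = 168/√42186 = 0.8179

0.8179


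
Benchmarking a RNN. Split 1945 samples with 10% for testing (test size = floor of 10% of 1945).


Test = ⌊1945·10/100⌋ = 194
Train = 1945 - 194 = 1751

Train: 1751, Test: 194


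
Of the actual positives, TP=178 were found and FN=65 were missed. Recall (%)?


Recall = TP/(TP+FN)
= 178/(178+65)
= 178/243 = 73.25%

73.25%


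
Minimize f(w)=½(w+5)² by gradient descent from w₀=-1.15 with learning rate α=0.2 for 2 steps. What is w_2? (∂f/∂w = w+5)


step 1: grad = -1.15+5 = 3.85; w = -1.15 - 0.2·(3.85) = -1.92
step 2: grad = -1.92+5 = 3.08; w = -1.92 - 0.2·(3.08) = -2.536

-2.536


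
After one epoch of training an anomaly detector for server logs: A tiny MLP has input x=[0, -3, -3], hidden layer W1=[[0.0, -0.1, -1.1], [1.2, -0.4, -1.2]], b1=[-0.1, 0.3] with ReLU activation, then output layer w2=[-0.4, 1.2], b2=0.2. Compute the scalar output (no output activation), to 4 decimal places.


z1[0] = (0.0)·(0) + (-0.1)·(-3) + (-1.1)·(-3) - 0.1 = 3.5
z1[1] = (1.2)·(0) + (-0.4)·(-3) + (-1.2)·(-3) + 0.3 = 5.1
h = ReLU(z1) = [3.5, 5.1]
output = (-0.4)·(3.5) + (1.2)·(5.1) + 0.2 = 4.92

4.92


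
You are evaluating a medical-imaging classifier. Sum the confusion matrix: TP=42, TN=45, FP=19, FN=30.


Total = TP + TN + FP + FN
= 42 + 45 + 19 + 30
= 136
(Predicted positive: 61, predicted negative: 75)

136


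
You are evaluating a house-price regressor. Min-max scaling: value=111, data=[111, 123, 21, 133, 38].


min=21, max=133
(111-21)/(133-21) = 90/112 = 0.8036

0.8036


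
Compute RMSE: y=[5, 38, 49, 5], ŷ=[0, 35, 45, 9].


MSE = 66/4 = 16.5
RMSE = √(66/4) = 4.062

4.062


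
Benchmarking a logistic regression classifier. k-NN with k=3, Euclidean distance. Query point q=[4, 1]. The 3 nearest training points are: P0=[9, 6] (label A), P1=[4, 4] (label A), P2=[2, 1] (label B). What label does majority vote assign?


d(q,P0) = 7.0711  (label A)
d(q,P1) = 3.0  (label A)
d(q,P2) = 2.0  (label B)
Votes: A=2, B=1
Majority → A

A


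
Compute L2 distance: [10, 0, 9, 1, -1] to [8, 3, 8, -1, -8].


d = √((10-8)² + (0-3)² + (9-8)² + (1+ 1)² + (-1+ 8)²)
  = √(4 + 9 + 1 + 4 + 49)
  = √67 = 8.1854

8.1854


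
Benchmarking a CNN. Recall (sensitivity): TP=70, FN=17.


Recall = TP/(TP+FN)
= 70/(70+17)
= 70/87 = 80.46%

80.46%


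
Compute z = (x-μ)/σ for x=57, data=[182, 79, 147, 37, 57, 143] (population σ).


μ = 107.5, σ = 52.7628
z = (57 - 107.5)/52.7628 = -0.9571

-0.9571


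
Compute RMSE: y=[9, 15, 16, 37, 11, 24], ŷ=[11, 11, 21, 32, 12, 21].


MSE = 80/6 = 13.3333
RMSE = √(80/6) = 3.6515

3.6515


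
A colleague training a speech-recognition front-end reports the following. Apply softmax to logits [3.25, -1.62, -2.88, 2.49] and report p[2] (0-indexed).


Exponentials: e^3.25=25.7903, e^-1.62=0.1979, e^-2.88=0.0561, e^2.49=12.0613
Sum = 38.1056
Softmax = [0.6768, 0.0052, 0.0015, 0.3165]
p[2] = 0.0561/38.1056 = 0.0015

0.0015


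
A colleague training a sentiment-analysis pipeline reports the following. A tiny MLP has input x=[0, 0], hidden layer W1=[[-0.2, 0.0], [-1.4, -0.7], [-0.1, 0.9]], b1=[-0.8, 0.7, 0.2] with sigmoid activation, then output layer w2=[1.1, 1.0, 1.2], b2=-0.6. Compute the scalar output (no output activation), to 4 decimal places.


z1[0] = (-0.2)·(0) + (0.0)·(0) - 0.8 = -0.8
z1[1] = (-1.4)·(0) + (-0.7)·(0) + 0.7 = 0.7
z1[2] = (-0.1)·(0) + (0.9)·(0) + 0.2 = 0.2
h = sigmoid(z1) = [0.31, 0.6682, 0.5498]
output = (1.1)·(0.31) + (1.0)·(0.6682) + (1.2)·(0.5498) - 0.6 = 1.069

1.069


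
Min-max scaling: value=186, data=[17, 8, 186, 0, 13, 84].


min=0, max=186
(186-0)/(186-0) = 186/186 = 1.0

1.0


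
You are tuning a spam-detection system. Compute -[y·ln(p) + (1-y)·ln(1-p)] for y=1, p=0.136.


BCE = -[y·ln(p) + (1-y)·ln(1-p)]
= -1·ln(0.136) - 0
= -ln(0.136) = 1.9951

1.9951


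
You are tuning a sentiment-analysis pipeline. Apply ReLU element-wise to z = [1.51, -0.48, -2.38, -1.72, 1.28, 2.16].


ReLU(1.51) = max(0, 1.51) = 1.51
ReLU(-0.48) = max(0, -0.48) = 0.0
ReLU(-2.38) = max(0, -2.38) = 0.0
ReLU(-1.72) = max(0, -1.72) = 0.0
ReLU(1.28) = max(0, 1.28) = 1.28
ReLU(2.16) = max(0, 2.16) = 2.16
result = [1.51, 0.0, 0.0, 0.0, 1.28, 2.16]

[1.51, 0.0, 0.0, 0.0, 1.28, 2.16]


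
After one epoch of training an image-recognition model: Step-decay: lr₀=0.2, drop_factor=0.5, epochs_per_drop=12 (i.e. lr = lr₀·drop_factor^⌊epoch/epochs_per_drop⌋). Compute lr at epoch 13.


n_drops = ⌊13/12⌋ = 1
lr = 0.2·0.5^1 = 0.2·0.5 = 0.1

0.1


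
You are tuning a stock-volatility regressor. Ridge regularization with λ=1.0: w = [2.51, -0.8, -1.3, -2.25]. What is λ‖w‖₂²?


‖w‖₂² = (2.51)² + (-0.8)² + (-1.3)² + (-2.25)²
     = 6.3001 + 0.64 + 1.69 + 5.0625
     = 13.6926
λ·‖w‖₂² = 1.0·13.6926 = 13.6926

13.6926


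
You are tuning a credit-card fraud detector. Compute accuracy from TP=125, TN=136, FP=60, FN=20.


Accuracy = (TP+TN)/(TP+TN+FP+FN)
= (125+136)/(341)
= 261/341 = 76.54%

76.54%


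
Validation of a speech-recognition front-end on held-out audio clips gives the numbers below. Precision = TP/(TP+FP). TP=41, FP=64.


Precision = TP/(TP+FP)
= 41/(41+64)
= 41/105 = 39.05%

39.05%


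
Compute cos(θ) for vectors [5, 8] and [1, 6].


A·B = 5·1 + 8·6 = 53
‖A‖ = √89 = 9.434, ‖B‖ = √37 = 6.0828
cos = 53/(√89·√37) = 53/√3293 = 0.9236

0.9236


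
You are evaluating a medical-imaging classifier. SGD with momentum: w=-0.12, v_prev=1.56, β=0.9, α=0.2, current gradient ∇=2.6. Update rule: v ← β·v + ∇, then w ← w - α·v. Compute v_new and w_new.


v_new = 0.9·1.56 + 2.6 = 1.404 + 2.6 = 4.004
w_new = -0.12 - 0.2·4.004 = -0.12 - 0.8008 = -0.9208

v_new=4.004, w_new=-0.9208


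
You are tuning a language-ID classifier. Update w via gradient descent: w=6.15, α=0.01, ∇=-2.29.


w_new = w - α·∇
= 6.15 - 0.01·-2.29
= 6.15 + 0.0229
= 6.1729

6.1729


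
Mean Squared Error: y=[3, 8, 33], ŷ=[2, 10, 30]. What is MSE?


Squared errors: (3-2)²=1, (8-10)²=4, (33-30)²=9
Sum = 14
MSE = 14/3 = 14/3

14/3


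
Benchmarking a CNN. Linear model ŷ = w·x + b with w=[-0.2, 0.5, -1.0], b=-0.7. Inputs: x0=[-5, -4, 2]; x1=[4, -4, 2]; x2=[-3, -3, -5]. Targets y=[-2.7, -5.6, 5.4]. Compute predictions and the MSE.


ŷ0 = (-0.2)·(-5) + (0.5)·(-4) + (-1.0)·(2) - 0.7 = -3.7
ŷ1 = (-0.2)·(4) + (0.5)·(-4) + (-1.0)·(2) - 0.7 = -5.5
ŷ2 = (-0.2)·(-3) + (0.5)·(-3) + (-1.0)·(-5) - 0.7 = 3.4
errors² = [1.0, 0.01, 4.0]
MSE = 5.0100/3 = 1.67

1.67


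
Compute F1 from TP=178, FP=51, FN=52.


Precision = 178/229 = 0.7773
Recall = 178/230 = 0.7739
F1 = 2·P·R/(P+R) = 2·TP/(2·TP+FP+FN) = 356/(356+51+52) = 356/459 = 0.7756

0.7756


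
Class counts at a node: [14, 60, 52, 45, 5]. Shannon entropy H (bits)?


Probabilities: [14/176, 60/176, 52/176, 45/176, 5/176] ≈ [0.0795, 0.3409, 0.2955, 0.2557, 0.0284]
H = -((14/176)·log₂(14/176) + (60/176)·log₂(60/176) + (52/176)·log₂(52/176) + (45/176)·log₂(45/176) + (5/176)·log₂(5/176))
  = 1.9885 bits

1.9885 bits


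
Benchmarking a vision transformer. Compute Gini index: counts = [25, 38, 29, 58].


Probabilities: [25/150, 38/150, 29/150, 58/150] ≈ [0.1667, 0.2533, 0.1933, 0.3867]
Σpᵢ² = (625 + 1444 + 841 + 3364)/150² = 6274/22500
Gini = 1 - Σpᵢ² = 1 - 6274/22500 = 0.7212

0.7212


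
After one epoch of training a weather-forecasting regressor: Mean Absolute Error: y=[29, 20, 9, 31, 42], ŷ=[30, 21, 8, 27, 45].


Absolute errors: |29-30|=1, |20-21|=1, |9-8|=1, |31-27|=4, |42-45|=3
Sum = 10
MAE = 10/5 = 2

2


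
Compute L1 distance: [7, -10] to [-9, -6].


d = |7+ 9| + |-10+ 6|
  = 16 + 4
  = 20

20


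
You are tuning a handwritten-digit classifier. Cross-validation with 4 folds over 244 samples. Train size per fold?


Fold size = 244/4 = 61
Training per fold = 244 - 61 = 183

183


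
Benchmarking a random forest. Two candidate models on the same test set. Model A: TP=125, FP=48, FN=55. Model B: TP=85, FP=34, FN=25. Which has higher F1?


Model A: P=125/173=0.7225, R=125/180=0.6944, F1=2PR/(P+R)=2TP/(2TP+FP+FN)=250/353=0.7082
Model B: P=85/119=0.7143, R=85/110=0.7727, F1=2PR/(P+R)=2TP/(2TP+FP+FN)=170/229=0.7424
0.7082 < 0.7424 → Model B

Model B


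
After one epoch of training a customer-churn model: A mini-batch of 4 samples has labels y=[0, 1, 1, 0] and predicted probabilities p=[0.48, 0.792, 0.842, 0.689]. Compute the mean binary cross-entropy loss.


L[0] = -ln(1-0.48) = -ln(0.52) = 0.6539
L[1] = -ln(0.792) = 0.2332
L[2] = -ln(0.842) = 0.172
L[3] = -ln(1-0.689) = -ln(0.311) = 1.168
mean = (0.6539 + 0.2332 + 0.172 + 1.168)/4 = 0.5568

0.5568


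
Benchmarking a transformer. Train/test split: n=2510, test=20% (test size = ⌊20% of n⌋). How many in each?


Test = ⌊2510·20/100⌋ = 502
Train = 2510 - 502 = 2008

Train: 2008, Test: 502


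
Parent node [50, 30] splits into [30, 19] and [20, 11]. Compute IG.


Parent = [50, 30], H_parent = 0.9544
H_left = 0.9633 (n=49), H_right = 0.9383 (n=31)
H_children = (49/80)·0.9633 + (31/80)·0.9383 = 0.9536
IG = 0.9544 - 0.9536 = 0.0008

0.0008


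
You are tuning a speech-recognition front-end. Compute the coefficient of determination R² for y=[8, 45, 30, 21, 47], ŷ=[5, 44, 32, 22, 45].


ȳ = 30.2
SS_res = Σ(y-ŷ)² = 19
SS_tot = Σ(y-ȳ)² = 1078.8
R² = 1 - SS_res/SS_tot = 1 - 0.0176 = 0.9824

0.9824


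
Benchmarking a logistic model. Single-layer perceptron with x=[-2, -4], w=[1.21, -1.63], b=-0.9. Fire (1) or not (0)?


z = (-2)·(1.21) + (-4)·(-1.63) - 0.9
  = 3.2
step(z) = 1 (z≥0)

1


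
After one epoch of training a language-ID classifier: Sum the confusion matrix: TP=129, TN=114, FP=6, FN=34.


Total = TP + TN + FP + FN
= 129 + 114 + 6 + 34
= 283
(Predicted positive: 135, predicted negative: 148)

283


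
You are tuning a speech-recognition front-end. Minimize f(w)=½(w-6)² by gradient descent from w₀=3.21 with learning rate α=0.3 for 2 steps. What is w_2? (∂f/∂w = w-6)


step 1: grad = 3.21-6 = -2.79; w = 3.21 - 0.3·(-2.79) = 4.047
step 2: grad = 4.047-6 = -1.953; w = 4.047 - 0.3·(-1.953) = 4.6329

4.6329


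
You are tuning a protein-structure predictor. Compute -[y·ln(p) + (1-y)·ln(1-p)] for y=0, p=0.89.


BCE = -[y·ln(p) + (1-y)·ln(1-p)]
= -0 - 1·ln(1-0.89)
= -ln(0.11) = 2.2073

2.2073


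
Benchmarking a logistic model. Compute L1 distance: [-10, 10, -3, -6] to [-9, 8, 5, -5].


d = |-10+ 9| + |10-8| + |-3-5| + |-6+ 5|
  = 1 + 2 + 8 + 1
  = 12

12


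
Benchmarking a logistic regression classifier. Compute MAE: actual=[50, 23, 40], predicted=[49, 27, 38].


Absolute errors: |50-49|=1, |23-27|=4, |40-38|=2
Sum = 7
MAE = 7/3 = 7/3

7/3


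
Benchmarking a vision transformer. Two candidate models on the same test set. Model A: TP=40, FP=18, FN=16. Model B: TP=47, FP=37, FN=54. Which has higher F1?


Model A: P=40/58=0.6897, R=40/56=0.7143, F1=2PR/(P+R)=2TP/(2TP+FP+FN)=80/114=0.7018
Model B: P=47/84=0.5595, R=47/101=0.4653, F1=2PR/(P+R)=2TP/(2TP+FP+FN)=94/185=0.5081
0.7018 > 0.5081 → Model A

Model A


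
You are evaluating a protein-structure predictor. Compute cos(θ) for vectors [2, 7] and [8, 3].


A·B = 2·8 + 7·3 = 37
‖A‖ = √53 = 7.2801, ‖B‖ = √73 = 8.544
cos = 37/(√53·√73) = 37/√3869 = 0.5948

0.5948


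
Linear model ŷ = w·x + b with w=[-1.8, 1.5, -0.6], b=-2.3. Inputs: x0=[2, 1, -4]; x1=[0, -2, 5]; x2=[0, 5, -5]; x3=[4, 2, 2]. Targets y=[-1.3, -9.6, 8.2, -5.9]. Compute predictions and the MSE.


ŷ0 = (-1.8)·(2) + (1.5)·(1) + (-0.6)·(-4) - 2.3 = -2.0
ŷ1 = (-1.8)·(0) + (1.5)·(-2) + (-0.6)·(5) - 2.3 = -8.3
ŷ2 = (-1.8)·(0) + (1.5)·(5) + (-0.6)·(-5) - 2.3 = 8.2
ŷ3 = (-1.8)·(4) + (1.5)·(2) + (-0.6)·(2) - 2.3 = -7.7
errors² = [0.49, 1.69, 0.0, 3.24]
MSE = 5.4200/4 = 1.355

1.355


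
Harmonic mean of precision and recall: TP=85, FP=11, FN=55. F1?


Precision = 85/96 = 0.8854
Recall = 85/140 = 0.6071
F1 = 2·P·R/(P+R) = 2·TP/(2·TP+FP+FN) = 170/(170+11+55) = 170/236 = 0.7203

0.7203


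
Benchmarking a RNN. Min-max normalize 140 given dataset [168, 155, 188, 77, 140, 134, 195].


min=77, max=195
(140-77)/(195-77) = 63/118 = 0.5339

0.5339


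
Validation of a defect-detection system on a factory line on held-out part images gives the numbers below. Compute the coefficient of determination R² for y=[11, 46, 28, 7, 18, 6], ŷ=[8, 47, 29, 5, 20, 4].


ȳ = 19.3333
SS_res = Σ(y-ŷ)² = 23
SS_tot = Σ(y-ȳ)² = 1187.33
R² = 1 - SS_res/SS_tot = 1 - 0.0194 = 0.9806

0.9806


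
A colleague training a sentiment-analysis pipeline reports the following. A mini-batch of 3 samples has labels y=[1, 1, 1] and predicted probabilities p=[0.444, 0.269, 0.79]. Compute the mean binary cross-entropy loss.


L[0] = -ln(0.444) = 0.8119
L[1] = -ln(0.269) = 1.313
L[2] = -ln(0.79) = 0.2357
mean = (0.8119 + 1.313 + 0.2357)/3 = 0.7869

0.7869


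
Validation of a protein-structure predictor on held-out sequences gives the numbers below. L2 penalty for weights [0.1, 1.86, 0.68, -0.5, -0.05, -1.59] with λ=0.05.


‖w‖₂² = (0.1)² + (1.86)² + (0.68)² + (-0.5)² + (-0.05)² + (-1.59)²
     = 0.01 + 3.4596 + 0.4624 + 0.25 + 0.0025 + 2.5281
     = 6.7126
λ·‖w‖₂² = 0.05·6.7126 = 0.33563

0.33563


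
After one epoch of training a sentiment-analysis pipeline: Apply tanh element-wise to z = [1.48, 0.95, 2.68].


tanh(1.48) = 0.9015
tanh(0.95) = 0.7398
tanh(2.68) = 0.9906
result = [0.9015, 0.7398, 0.9906]

[0.9015, 0.7398, 0.9906]


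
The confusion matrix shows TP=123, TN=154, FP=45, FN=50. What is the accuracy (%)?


Accuracy = (TP+TN)/(TP+TN+FP+FN)
= (123+154)/(372)
= 277/372 = 74.46%

74.46%


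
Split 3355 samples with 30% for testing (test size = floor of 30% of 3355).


Test = ⌊3355·30/100⌋ = 1006
Train = 3355 - 1006 = 2349

Train: 2349, Test: 1006


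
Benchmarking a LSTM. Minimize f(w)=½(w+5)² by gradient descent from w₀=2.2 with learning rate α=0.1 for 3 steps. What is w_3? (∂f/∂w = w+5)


step 1: grad = 2.2+5 = 7.2; w = 2.2 - 0.1·(7.2) = 1.48
step 2: grad = 1.48+5 = 6.48; w = 1.48 - 0.1·(6.48) = 0.832
step 3: grad = 0.832+5 = 5.832; w = 0.832 - 0.1·(5.832) = 0.2488

0.2488


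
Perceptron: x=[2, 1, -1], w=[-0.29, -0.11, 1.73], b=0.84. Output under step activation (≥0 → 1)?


z = (2)·(-0.29) + (1)·(-0.11) + (-1)·(1.73) + 0.84
  = -1.58
step(z) = 0 (z<0)

0


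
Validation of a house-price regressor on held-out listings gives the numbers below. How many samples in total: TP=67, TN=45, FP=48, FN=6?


Total = TP + TN + FP + FN
= 67 + 45 + 48 + 6
= 166
(Predicted positive: 115, predicted negative: 51)

166


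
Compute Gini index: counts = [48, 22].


Probabilities: [48/70, 22/70] ≈ [0.6857, 0.3143]
Σpᵢ² = (2304 + 484)/70² = 2788/4900
Gini = 1 - Σpᵢ² = 1 - 2788/4900 = 0.431

0.431


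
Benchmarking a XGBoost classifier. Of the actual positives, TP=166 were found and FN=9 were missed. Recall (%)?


Recall = TP/(TP+FN)
= 166/(166+9)
= 166/175 = 94.86%

94.86%


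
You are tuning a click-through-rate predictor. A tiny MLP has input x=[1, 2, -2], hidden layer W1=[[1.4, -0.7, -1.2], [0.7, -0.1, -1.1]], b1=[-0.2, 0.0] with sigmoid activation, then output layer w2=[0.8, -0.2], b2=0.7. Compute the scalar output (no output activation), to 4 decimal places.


z1[0] = (1.4)·(1) + (-0.7)·(2) + (-1.2)·(-2) - 0.2 = 2.2
z1[1] = (0.7)·(1) + (-0.1)·(2) + (-1.1)·(-2) + 0.0 = 2.7
h = sigmoid(z1) = [0.9002, 0.937]
output = (0.8)·(0.9002) + (-0.2)·(0.937) + 0.7 = 1.2328

1.2328


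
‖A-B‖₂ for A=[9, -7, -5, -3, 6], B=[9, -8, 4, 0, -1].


d = √((9-9)² + (-7+ 8)² + (-5-4)² + (-3-0)² + (6+ 1)²)
  = √(0 + 1 + 81 + 9 + 49)
  = √140 = 11.8322

11.8322


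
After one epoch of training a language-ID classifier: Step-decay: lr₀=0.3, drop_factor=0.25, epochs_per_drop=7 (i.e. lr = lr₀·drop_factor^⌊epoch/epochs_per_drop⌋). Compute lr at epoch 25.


n_drops = ⌊25/7⌋ = 3
lr = 0.3·0.25^3 = 0.3·0.015625 = 0.0046875

0.0046875


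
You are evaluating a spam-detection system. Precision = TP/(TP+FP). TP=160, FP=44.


Precision = TP/(TP+FP)
= 160/(160+44)
= 160/204 = 78.43%

78.43%


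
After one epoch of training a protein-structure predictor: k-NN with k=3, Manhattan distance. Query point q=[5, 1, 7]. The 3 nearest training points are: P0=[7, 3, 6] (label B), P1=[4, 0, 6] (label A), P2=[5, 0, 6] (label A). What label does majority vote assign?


d(q,P0) = 5  (label B)
d(q,P1) = 3  (label A)
d(q,P2) = 2  (label A)
Votes: A=2, B=1
Majority → A

A


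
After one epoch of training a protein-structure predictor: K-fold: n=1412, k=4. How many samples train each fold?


Fold size = 1412/4 = 353
Training per fold = 1412 - 353 = 1059

1059


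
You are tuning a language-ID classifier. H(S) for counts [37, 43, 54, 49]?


Probabilities: [37/183, 43/183, 54/183, 49/183] ≈ [0.2022, 0.235, 0.2951, 0.2678]
H = -((37/183)·log₂(37/183) + (43/183)·log₂(43/183) + (54/183)·log₂(54/183) + (49/183)·log₂(49/183))
  = 1.9858 bits

1.9858 bits


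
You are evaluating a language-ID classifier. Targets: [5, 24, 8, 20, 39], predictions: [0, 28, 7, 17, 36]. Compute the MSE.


Squared errors: (5-0)²=25, (24-28)²=16, (8-7)²=1, (20-17)²=9, (39-36)²=9
Sum = 60
MSE = 60/5 = 12

12


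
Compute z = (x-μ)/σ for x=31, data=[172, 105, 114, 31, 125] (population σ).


μ = 109.4, σ = 45.4955
z = (31 - 109.4)/45.4955 = -1.7232

-1.7232


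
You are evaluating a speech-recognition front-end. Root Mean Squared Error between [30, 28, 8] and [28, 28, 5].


MSE = 13/3 = 4.3333
RMSE = √(13/3) = 2.0817

2.0817


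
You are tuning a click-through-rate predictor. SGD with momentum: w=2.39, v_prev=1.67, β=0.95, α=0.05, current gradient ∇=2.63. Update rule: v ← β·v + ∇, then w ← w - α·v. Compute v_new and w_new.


v_new = 0.95·1.67 + 2.63 = 1.5865 + 2.63 = 4.2165
w_new = 2.39 - 0.05·4.2165 = 2.39 - 0.210825 = 2.179175

v_new=4.2165, w_new=2.179175


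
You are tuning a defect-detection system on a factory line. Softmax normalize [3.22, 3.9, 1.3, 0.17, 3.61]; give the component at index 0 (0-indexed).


Exponentials: e^3.22=25.0281, e^3.9=49.4024, e^1.3=3.6693, e^0.17=1.1853, e^3.61=36.9661
Sum = 116.2512
Softmax = [0.2153, 0.425, 0.0316, 0.0102, 0.318]
p[0] = 25.0281/116.2512 = 0.2153

0.2153


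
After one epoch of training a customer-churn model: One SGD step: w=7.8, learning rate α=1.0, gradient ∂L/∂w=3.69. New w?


w_new = w - α·∇
= 7.8 - 1.0·3.69
= 7.8 - 3.69
= 4.11

4.11


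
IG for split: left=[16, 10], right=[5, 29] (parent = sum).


Parent = [21, 39], H_parent = 0.9341
H_left = 0.9612 (n=26), H_right = 0.6024 (n=34)
H_children = (26/60)·0.9612 + (34/60)·0.6024 = 0.7579
IG = 0.9341 - 0.7579 = 0.1762

0.1762


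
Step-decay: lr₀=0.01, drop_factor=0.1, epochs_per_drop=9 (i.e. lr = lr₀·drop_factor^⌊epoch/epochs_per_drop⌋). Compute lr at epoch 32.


n_drops = ⌊32/9⌋ = 3
lr = 0.01·0.1^3 = 0.01·0.001 = 0.00001

0.00001


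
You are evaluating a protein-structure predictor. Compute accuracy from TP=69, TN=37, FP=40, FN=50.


Accuracy = (TP+TN)/(TP+TN+FP+FN)
= (69+37)/(196)
= 106/196 = 54.08%

54.08%


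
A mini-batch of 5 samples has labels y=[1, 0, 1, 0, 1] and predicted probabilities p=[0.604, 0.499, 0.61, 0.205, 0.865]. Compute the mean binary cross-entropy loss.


L[0] = -ln(0.604) = 0.5042
L[1] = -ln(1-0.499) = -ln(0.501) = 0.6911
L[2] = -ln(0.61) = 0.4943
L[3] = -ln(1-0.205) = -ln(0.795) = 0.2294
L[4] = -ln(0.865) = 0.145
mean = (0.5042 + 0.6911 + 0.4943 + 0.2294 + 0.145)/5 = 0.4128

0.4128


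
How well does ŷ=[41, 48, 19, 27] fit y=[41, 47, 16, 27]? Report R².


ȳ = 32.75
SS_res = Σ(y-ŷ)² = 10
SS_tot = Σ(y-ȳ)² = 584.75
R² = 1 - SS_res/SS_tot = 1 - 0.0171 = 0.9829

0.9829


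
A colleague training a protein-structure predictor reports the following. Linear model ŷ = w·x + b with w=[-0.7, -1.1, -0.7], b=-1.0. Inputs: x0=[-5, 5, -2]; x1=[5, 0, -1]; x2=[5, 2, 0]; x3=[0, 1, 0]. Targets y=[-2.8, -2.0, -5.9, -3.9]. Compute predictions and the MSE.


ŷ0 = (-0.7)·(-5) + (-1.1)·(5) + (-0.7)·(-2) - 1.0 = -1.6
ŷ1 = (-0.7)·(5) + (-1.1)·(0) + (-0.7)·(-1) - 1.0 = -3.8
ŷ2 = (-0.7)·(5) + (-1.1)·(2) + (-0.7)·(0) - 1.0 = -6.7
ŷ3 = (-0.7)·(0) + (-1.1)·(1) + (-0.7)·(0) - 1.0 = -2.1
errors² = [1.44, 3.24, 0.64, 3.24]
MSE = 8.5600/4 = 2.14

2.14


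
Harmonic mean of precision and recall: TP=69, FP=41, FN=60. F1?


Precision = 69/110 = 0.6273
Recall = 69/129 = 0.5349
F1 = 2·P·R/(P+R) = 2·TP/(2·TP+FP+FN) = 138/(138+41+60) = 138/239 = 0.5774

0.5774


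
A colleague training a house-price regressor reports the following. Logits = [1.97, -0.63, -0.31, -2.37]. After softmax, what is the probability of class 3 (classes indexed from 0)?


Exponentials: e^1.97=7.1707, e^-0.63=0.5326, e^-0.31=0.7334, e^-2.37=0.0935
Sum = 8.5302
Softmax = [0.8406, 0.0624, 0.086, 0.011]
p[3] = 0.0935/8.5302 = 0.011

0.011


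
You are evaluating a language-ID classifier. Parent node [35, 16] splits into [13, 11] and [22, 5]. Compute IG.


Parent = [35, 16], H_parent = 0.8974
H_left = 0.995 (n=24), H_right = 0.6913 (n=27)
H_children = (24/51)·0.995 + (27/51)·0.6913 = 0.8342
IG = 0.8974 - 0.8342 = 0.0632

0.0632


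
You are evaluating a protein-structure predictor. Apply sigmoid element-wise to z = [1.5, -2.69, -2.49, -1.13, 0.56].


σ(1.5) = 1/(1+e^-1.5) = 0.8176
σ(-2.69) = 1/(1+e^2.69) = 0.0636
σ(-2.49) = 1/(1+e^2.49) = 0.0766
σ(-1.13) = 1/(1+e^1.13) = 0.2442
σ(0.56) = 1/(1+e^-0.56) = 0.6365
result = [0.8176, 0.0636, 0.0766, 0.2442, 0.6365]

[0.8176, 0.0636, 0.0766, 0.2442, 0.6365]


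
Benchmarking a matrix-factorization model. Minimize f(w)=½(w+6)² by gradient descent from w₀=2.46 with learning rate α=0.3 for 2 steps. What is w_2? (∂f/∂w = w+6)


step 1: grad = 2.46+6 = 8.46; w = 2.46 - 0.3·(8.46) = -0.078
step 2: grad = -0.078+6 = 5.922; w = -0.078 - 0.3·(5.922) = -1.8546

-1.8546


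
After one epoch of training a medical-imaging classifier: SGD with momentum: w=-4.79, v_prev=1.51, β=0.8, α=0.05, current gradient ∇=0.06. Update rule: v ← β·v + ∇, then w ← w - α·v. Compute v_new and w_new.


v_new = 0.8·1.51 + 0.06 = 1.208 + 0.06 = 1.268
w_new = -4.79 - 0.05·1.268 = -4.79 - 0.0634 = -4.8534

v_new=1.268, w_new=-4.8534


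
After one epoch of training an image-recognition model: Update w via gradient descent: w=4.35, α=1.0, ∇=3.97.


w_new = w - α·∇
= 4.35 - 1.0·3.97
= 4.35 - 3.97
= 0.38

0.38


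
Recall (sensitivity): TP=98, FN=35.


Recall = TP/(TP+FN)
= 98/(98+35)
= 98/133 = 73.68%

73.68%


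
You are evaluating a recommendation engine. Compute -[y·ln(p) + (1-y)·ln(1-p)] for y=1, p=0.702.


BCE = -[y·ln(p) + (1-y)·ln(1-p)]
= -1·ln(0.702) - 0
= -ln(0.702) = 0.3538

0.3538


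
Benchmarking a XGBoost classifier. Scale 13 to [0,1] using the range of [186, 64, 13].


min=13, max=186
(13-13)/(186-13) = 0/173 = 0.0

0.0


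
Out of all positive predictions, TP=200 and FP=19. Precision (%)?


Precision = TP/(TP+FP)
= 200/(200+19)
= 200/219 = 91.32%

91.32%


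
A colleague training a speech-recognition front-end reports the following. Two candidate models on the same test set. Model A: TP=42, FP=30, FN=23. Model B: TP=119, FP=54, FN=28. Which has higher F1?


Model A: P=42/72=0.5833, R=42/65=0.6462, F1=2PR/(P+R)=2TP/(2TP+FP+FN)=84/137=0.6131
Model B: P=119/173=0.6879, R=119/147=0.8095, F1=2PR/(P+R)=2TP/(2TP+FP+FN)=238/320=0.7438
0.6131 < 0.7438 → Model B

Model B


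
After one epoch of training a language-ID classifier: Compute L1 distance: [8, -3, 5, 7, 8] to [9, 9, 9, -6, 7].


d = |8-9| + |-3-9| + |5-9| + |7+ 6| + |8-7|
  = 1 + 12 + 4 + 13 + 1
  = 31

31
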